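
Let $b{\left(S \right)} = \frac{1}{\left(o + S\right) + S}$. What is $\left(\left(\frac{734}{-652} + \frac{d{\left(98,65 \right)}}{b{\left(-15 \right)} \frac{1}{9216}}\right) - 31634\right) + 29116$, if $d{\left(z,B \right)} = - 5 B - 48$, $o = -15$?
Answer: $\frac{50428301325}{326} \approx 1.5469 \cdot 10^{8}$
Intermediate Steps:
$d{\left(z,B \right)} = -48 - 5 B$
$b{\left(S \right)} = \frac{1}{-15 + 2 S}$ ($b{\left(S \right)} = \frac{1}{\left(-15 + S\right) + S} = \frac{1}{-15 + 2 S}$)
$\left(\left(\frac{734}{-652} + \frac{d{\left(98,65 \right)}}{b{\left(-15 \right)} \frac{1}{9216}}\right) - 31634\right) + 29116 = \left(\left(\frac{734}{-652} + \frac{-48 - 325}{\frac{1}{-15 + 2 \left(-15\right)} \frac{1}{9216}}\right) - 31634\right) + 29116 = \left(\left(734 \left(- \frac{1}{652}\right) + \frac{-48 - 325}{\frac{1}{-15 - 30} \cdot \frac{1}{9216}}\right) - 31634\right) + 29116 = \left(\left(- \frac{367}{326} - \frac{373}{\frac{1}{-45} \cdot \frac{1}{9216}}\right) - 31634\right) + 29116 = \left(\left(- \frac{367}{326} - \frac{373}{\left(- \frac{1}{45}\right) \frac{1}{9216}}\right) - 31634\right) + 29116 = \left(\left(- \frac{367}{326} - \frac{373}{- \frac{1}{414720}}\right) - 31634\right) + 29116 = \left(\left(- \frac{367}{326} - -154690560\right) - 31634\right) + 29116 = \left(\left(- \frac{367}{326} + 154690560\right) - 31634\right) + 29116 = \left(\frac{50429122193}{326} - 31634\right) + 29116 = \frac{50418809509}{326} + 29116 = \frac{50428301325}{326}$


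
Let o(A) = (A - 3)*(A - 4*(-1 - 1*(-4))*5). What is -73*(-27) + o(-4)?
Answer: 2419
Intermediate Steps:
o(A) = (-60 + A)*(-3 + A) (o(A) = (-3 + A)*(A - 4*(-1 + 4)*5) = (-3 + A)*(A - 4*3*5) = (-3 + A)*(A - 12*5) = (-3 + A)*(A - 60) = (-3 + A)*(-60 + A) = (-60 + A)*(-3 + A))
-73*(-27) + o(-4) = -73*(-27) + (180 + (-4)**2 - 63*(-4)) = 1971 + (180 + 16 + 252) = 1971 + 448 = 2419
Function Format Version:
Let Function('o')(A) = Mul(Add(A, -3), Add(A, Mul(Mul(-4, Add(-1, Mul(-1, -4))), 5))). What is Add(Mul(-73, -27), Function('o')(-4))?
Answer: 2419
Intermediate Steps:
Function('o')(A) = Mul(Add(-60, A), Add(-3, A)) (Function('o')(A) = Mul(Add(-3, A), Add(A, Mul(Mul(-4, Add(-1, 4)), 5))) = Mul(Add(-3, A), Add(A, Mul(Mul(-4, 3), 5))) = Mul(Add(-3, A), Add(A, Mul(-12, 5))) = Mul(Add(-3, A), Add(A, -60)) = Mul(Add(-3, A), Add(-60, A)) = Mul(Add(-60, A), Add(-3, A)))
Add(Mul(-73, -27), Function('o')(-4)) = Add(Mul(-73, -27), Add(180, Pow(-4, 2), Mul(-63, -4))) = Add(1971, Add(180, 16, 252)) = Add(1971, 448) = 2419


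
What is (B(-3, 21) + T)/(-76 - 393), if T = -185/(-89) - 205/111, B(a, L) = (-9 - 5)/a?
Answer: -48392/4633251 ≈ -0.010445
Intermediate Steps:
B(a, L) = -14/a
T = 2290/9879 (T = -185*(-1/89) - 205*1/111 = 185/89 - 205/111 = 2290/9879 ≈ 0.23180)
(B(-3, 21) + T)/(-76 - 393) = (-14/(-3) + 2290/9879)/(-76 - 393) = (-14*(-1/3) + 2290/9879)/(-469) = (14/3 + 2290/9879)*(-1/469) = (48392/9879)*(-1/469) = -48392/4633251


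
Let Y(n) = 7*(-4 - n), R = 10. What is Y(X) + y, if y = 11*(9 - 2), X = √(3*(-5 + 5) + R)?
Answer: 49 - 7*√10 ≈ 26.864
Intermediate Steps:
X = √10 (X = √(3*(-5 + 5) + 10) = √(3*0 + 10) = √(0 + 10) = √10 ≈ 3.1623)
Y(n) = -28 - 7*n
y = 77 (y = 11*7 = 77)
Y(X) + y = (-28 - 7*√10) + 77 = 49 - 7*√10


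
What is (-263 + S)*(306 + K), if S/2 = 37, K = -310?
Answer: 756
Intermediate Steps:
S = 74 (S = 2*37 = 74)
(-263 + S)*(306 + K) = (-263 + 74)*(306 - 310) = -189*(-4) = 756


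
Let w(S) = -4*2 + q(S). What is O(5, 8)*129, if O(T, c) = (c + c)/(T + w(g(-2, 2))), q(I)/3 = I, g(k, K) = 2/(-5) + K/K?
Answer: -1720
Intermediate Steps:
g(k, K) = ⅗ (g(k, K) = 2*(-⅕) + 1 = -⅖ + 1 = ⅗)
q(I) = 3*I
w(S) = -8 + 3*S (w(S) = -4*2 + 3*S = -8 + 3*S)
O(T, c) = 2*c/(-31/5 + T) (O(T, c) = (c + c)/(T + (-8 + 3*(⅗))) = (2*c)/(T + (-8 + 9/5)) = (2*c)/(T - 31/5) = (2*c)/(-31/5 + T) = 2*c/(-31/5 + T))
O(5, 8)*129 = (10*8/(-31 + 5*5))*129 = (10*8/(-31 + 25))*129 = (10*8/(-6))*129 = (10*8*(-⅙))*129 = -40/3*129 = -1720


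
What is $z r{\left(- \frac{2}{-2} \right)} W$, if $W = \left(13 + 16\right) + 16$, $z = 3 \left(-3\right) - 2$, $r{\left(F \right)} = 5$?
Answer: $-2475$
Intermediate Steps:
$z = -11$ ($z = -9 - 2 = -11$)
$W = 45$ ($W = 29 + 16 = 45$)
$z r{\left(- \frac{2}{-2} \right)} W = \left(-11\right) 5 \cdot 45 = \left(-55\right) 45 = -2475$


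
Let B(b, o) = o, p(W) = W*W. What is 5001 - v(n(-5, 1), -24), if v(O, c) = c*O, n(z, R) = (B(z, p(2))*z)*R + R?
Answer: 4545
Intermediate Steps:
p(W) = W**2
n(z, R) = R + 4*R*z (n(z, R) = (2**2*z)*R + R = (4*z)*R + R = 4*R*z + R = R + 4*R*z)
v(O, c) = O*c
5001 - v(n(-5, 1), -24) = 5001 - 1*(1 + 4*(-5))*(-24) = 5001 - 1*(1 - 20)*(-24) = 5001 - 1*(-19)*(-24) = 5001 - (-19)*(-24) = 5001 - 1*456 = 5001 - 456 = 4545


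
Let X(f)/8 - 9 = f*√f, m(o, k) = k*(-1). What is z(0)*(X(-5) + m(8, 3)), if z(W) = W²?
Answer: 0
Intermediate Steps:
m(o, k) = -k
X(f) = 72 + 8*f^(3/2) (X(f) = 72 + 8*(f*√f) = 72 + 8*f^(3/2))
z(0)*(X(-5) + m(8, 3)) = 0²*((72 + 8*(-5)^(3/2)) - 1*3) = 0*((72 + 8*(-5*I*√5)) - 3) = 0*((72 - 40*I*√5) - 3) = 0*(69 - 40*I*√5) = 0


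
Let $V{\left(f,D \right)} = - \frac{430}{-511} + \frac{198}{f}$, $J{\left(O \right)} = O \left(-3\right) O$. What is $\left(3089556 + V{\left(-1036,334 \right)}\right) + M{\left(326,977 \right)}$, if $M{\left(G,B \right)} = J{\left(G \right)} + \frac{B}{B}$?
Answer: $\frac{104772370999}{37814} \approx 2.7707 \cdot 10^{6}$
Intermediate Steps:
$J{\left(O \right)} = - 3 O^{2}$ ($J{\left(O \right)} = - 3 O O = - 3 O^{2}$)
$V{\left(f,D \right)} = \frac{430}{511} + \frac{198}{f}$ ($V{\left(f,D \right)} = \left(-430\right) \left(- \frac{1}{511}\right) + \frac{198}{f} = \frac{430}{511} + \frac{198}{f}$)
$M{\left(G,B \right)} = 1 - 3 G^{2}$ ($M{\left(G,B \right)} = - 3 G^{2} + \frac{B}{B} = - 3 G^{2} + 1 = 1 - 3 G^{2}$)
$\left(3089556 + V{\left(-1036,334 \right)}\right) + M{\left(326,977 \right)} = \left(3089556 + \left(\frac{430}{511} + \frac{198}{-1036}\right)\right) + \left(1 - 3 \cdot 326^{2}\right) = \left(3089556 + \left(\frac{430}{511} + 198 \left(- \frac{1}{1036}\right)\right)\right) + \left(1 - 318828\right) = \left(3089556 + \left(\frac{430}{511} - \frac{99}{518}\right)\right) + \left(1 - 318828\right) = \left(3089556 + \frac{24593}{37814}\right) - 318827 = \frac{116828495177}{37814} - 318827 = \frac{104772370999}{37814}$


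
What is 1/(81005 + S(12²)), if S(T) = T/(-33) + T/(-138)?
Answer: 253/20492897 ≈ 1.2346e-5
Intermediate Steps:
S(T) = -19*T/506 (S(T) = T*(-1/33) + T*(-1/138) = -T/33 - T/138 = -19*T/506)
1/(81005 + S(12²)) = 1/(81005 - 19/506*12²) = 1/(81005 - 19/506*144) = 1/(81005 - 1368/253) = 1/(20492897/253) = 253/20492897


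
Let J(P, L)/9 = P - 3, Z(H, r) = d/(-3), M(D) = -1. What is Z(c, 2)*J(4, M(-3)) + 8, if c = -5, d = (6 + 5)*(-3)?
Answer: 107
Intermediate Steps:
d = -33 (d = 11*(-3) = -33)
Z(H, r) = 11 (Z(H, r) = -33/(-3) = -33*(-⅓) = 11)
J(P, L) = -27 + 9*P (J(P, L) = 9*(P - 3) = 9*(-3 + P) = -27 + 9*P)
Z(c, 2)*J(4, M(-3)) + 8 = 11*(-27 + 9*4) + 8 = 11*(-27 + 36) + 8 = 11*9 + 8 = 99 + 8 = 107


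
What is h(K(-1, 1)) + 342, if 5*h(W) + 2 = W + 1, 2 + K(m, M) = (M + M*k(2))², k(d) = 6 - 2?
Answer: 1732/5 ≈ 346.40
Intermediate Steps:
k(d) = 4
K(m, M) = -2 + 25*M² (K(m, M) = -2 + (M + M*4)² = -2 + (M + 4*M)² = -2 + (5*M)² = -2 + 25*M²)
h(W) = -⅕ + W/5 (h(W) = -⅖ + (W + 1)/5 = -⅖ + (1 + W)/5 = -⅖ + (⅕ + W/5) = -⅕ + W/5)
h(K(-1, 1)) + 342 = (-⅕ + (-2 + 25*1²)/5) + 342 = (-⅕ + (-2 + 25*1)/5) + 342 = (-⅕ + (-2 + 25)/5) + 342 = (-⅕ + (⅕)*23) + 342 = (-⅕ + 23/5) + 342 = 22/5 + 342 = 1732/5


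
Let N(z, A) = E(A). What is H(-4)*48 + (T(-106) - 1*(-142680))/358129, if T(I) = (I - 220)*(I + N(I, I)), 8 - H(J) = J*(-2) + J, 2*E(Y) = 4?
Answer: 68937352/358129 ≈ 192.49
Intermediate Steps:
E(Y) = 2 (E(Y) = (½)*4 = 2)
N(z, A) = 2
H(J) = 8 + J (H(J) = 8 - (J*(-2) + J) = 8 - (-2*J + J) = 8 - (-1)*J = 8 + J)
T(I) = (-220 + I)*(2 + I) (T(I) = (I - 220)*(I + 2) = (-220 + I)*(2 + I))
H(-4)*48 + (T(-106) - 1*(-142680))/358129 = (8 - 4)*48 + ((-440 + (-106)² - 218*(-106)) - 1*(-142680))/358129 = 4*48 + ((-440 + 11236 + 23108) + 142680)*(1/358129) = 192 + (33904 + 142680)*(1/358129) = 192 + 176584*(1/358129) = 192 + 176584/358129 = 68937352/358129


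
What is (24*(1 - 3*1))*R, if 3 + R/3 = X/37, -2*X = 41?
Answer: 18936/37 ≈ 511.78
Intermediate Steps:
X = -41/2 (X = -½*41 = -41/2 ≈ -20.500)
R = -789/74 (R = -9 + 3*(-41/2/37) = -9 + 3*(-41/2*1/37) = -9 + 3*(-41/74) = -9 - 123/74 = -789/74 ≈ -10.662)
(24*(1 - 3*1))*R = (24*(1 - 3*1))*(-789/74) = (24*(1 - 3))*(-789/74) = (24*(-2))*(-789/74) = -48*(-789/74) = 18936/37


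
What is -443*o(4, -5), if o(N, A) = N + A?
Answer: 443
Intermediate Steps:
o(N, A) = A + N
-443*o(4, -5) = -443*(-5 + 4) = -443*(-1) = 443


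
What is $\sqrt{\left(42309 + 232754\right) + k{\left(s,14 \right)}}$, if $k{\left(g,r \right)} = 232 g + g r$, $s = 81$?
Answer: $\sqrt{294989} \approx 543.13$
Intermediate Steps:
$\sqrt{\left(42309 + 232754\right) + k{\left(s,14 \right)}} = \sqrt{\left(42309 + 232754\right) + 81 \left(232 + 14\right)} = \sqrt{275063 + 81 \cdot 246} = \sqrt{275063 + 19926} = \sqrt{294989}$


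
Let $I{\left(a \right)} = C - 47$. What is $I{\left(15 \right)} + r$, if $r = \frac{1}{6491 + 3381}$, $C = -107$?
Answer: $- \frac{1520287}{9872} \approx -154.0$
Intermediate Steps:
$I{\left(a \right)} = -154$ ($I{\left(a \right)} = -107 - 47 = -154$)
$r = \frac{1}{9872} \approx 0.0001013$
$I{\left(15 \right)} + r = -154 + \frac{1}{9872} = - \frac{1520287}{9872}$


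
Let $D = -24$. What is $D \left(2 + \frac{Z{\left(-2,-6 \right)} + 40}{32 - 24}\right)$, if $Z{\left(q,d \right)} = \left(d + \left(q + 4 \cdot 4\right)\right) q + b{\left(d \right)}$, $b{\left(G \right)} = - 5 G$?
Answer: $-210$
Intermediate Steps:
$Z{\left(q,d \right)} = - 5 d + q \left(16 + d + q\right)$ ($Z{\left(q,d \right)} = \left(d + \left(q + 4 \cdot 4\right)\right) q - 5 d = \left(d + \left(q + 16\right)\right) q - 5 d = \left(d + \left(16 + q\right)\right) q - 5 d = \left(16 + d + q\right) q - 5 d = q \left(16 + d + q\right) - 5 d = - 5 d + q \left(16 + d + q\right)$)
$D \left(2 + \frac{Z{\left(-2,-6 \right)} + 40}{32 - 24}\right) = - 24 \left(2 + \frac{\left(\left(-2\right)^{2} - -30 + 16 \left(-2\right) - -12\right) + 40}{32 - 24}\right) = - 24 \left(2 + \frac{\left(4 + 30 - 32 + 12\right) + 40}{8}\right) = - 24 \left(2 + \left(14 + 40\right) \frac{1}{8}\right) = - 24 \left(2 + 54 \cdot \frac{1}{8}\right) = - 24 \left(2 + \frac{27}{4}\right) = \left(-24\right) \frac{35}{4} = -210$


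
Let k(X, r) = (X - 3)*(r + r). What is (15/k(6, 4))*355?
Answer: 1775/8 ≈ 221.88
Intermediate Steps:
k(X, r) = 2*r*(-3 + X) (k(X, r) = (-3 + X)*(2*r) = 2*r*(-3 + X))
(15/k(6, 4))*355 = (15/((2*4*(-3 + 6))))*355 = (15/((2*4*3)))*355 = (15/24)*355 = (15*(1/24))*355 = (5/8)*355 = 1775/8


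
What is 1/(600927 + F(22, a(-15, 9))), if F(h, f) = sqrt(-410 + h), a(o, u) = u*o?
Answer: 600927/361113259717 - 2*I*sqrt(97)/361113259717 ≈ 1.6641e-6 - 5.4547e-11*I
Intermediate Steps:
a(o, u) = o*u
1/(600927 + F(22, a(-15, 9))) = 1/(600927 + sqrt(-410 + 22)) = 1/(600927 + sqrt(-388)) = 1/(600927 + 2*I*sqrt(97))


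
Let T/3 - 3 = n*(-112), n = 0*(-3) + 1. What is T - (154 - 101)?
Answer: -380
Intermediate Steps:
n = 1 (n = 0 + 1 = 1)
T = -327 (T = 9 + 3*(1*(-112)) = 9 + 3*(-112) = 9 - 336 = -327)
T - (154 - 101) = -327 - (154 - 101) = -327 - 1*53 = -327 - 53 = -380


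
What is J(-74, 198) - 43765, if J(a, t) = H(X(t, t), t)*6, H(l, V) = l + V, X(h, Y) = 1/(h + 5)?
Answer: -8643125/203 ≈ -42577.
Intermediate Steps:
X(h, Y) = 1/(5 + h)
H(l, V) = V + l
J(a, t) = 6*t + 6/(5 + t) (J(a, t) = (t + 1/(5 + t))*6 = 6*t + 6/(5 + t))
J(-74, 198) - 43765 = 6*(1 + 198*(5 + 198))/(5 + 198) - 43765 = 6*(1 + 198*203)/203 - 43765 = 6*(1/203)*(1 + 40194) - 43765 = 6*(1/203)*40195 - 43765 = 241170/203 - 43765 = -8643125/203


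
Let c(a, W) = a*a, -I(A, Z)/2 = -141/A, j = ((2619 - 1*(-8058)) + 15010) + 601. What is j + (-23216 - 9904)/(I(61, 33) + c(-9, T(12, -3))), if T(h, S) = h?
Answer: 45093968/1741 ≈ 25901.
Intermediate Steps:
j = 26288 (j = ((2619 + 8058) + 15010) + 601 = (10677 + 15010) + 601 = 25687 + 601 = 26288)
I(A, Z) = 282/A (I(A, Z) = -(-282)/A = 282/A)
c(a, W) = a**2
j + (-23216 - 9904)/(I(61, 33) + c(-9, T(12, -3))) = 26288 + (-23216 - 9904)/(282/61 + (-9)**2) = 26288 - 33120/(282*(1/61) + 81) = 26288 - 33120/(282/61 + 81) = 26288 - 33120/5223/61 = 26288 - 33120*61/5223 = 26288 - 673440/1741 = 45093968/1741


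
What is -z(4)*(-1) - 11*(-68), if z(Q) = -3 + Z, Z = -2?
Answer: 743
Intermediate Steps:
z(Q) = -5 (z(Q) = -3 - 2 = -5)
-z(4)*(-1) - 11*(-68) = -1*(-5)*(-1) - 11*(-68) = 5*(-1) + 748 = -5 + 748 = 743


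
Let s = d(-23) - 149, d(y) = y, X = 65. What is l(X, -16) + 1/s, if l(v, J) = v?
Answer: 11179/172 ≈ 64.994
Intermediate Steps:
s = -172 (s = -23 - 149 = -172)
l(X, -16) + 1/s = 65 + 1/(-172) = 65 - 1/172 = 11179/172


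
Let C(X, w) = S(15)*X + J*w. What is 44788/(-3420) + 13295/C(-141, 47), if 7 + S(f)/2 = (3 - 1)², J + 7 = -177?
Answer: -98726219/6670710 ≈ -14.800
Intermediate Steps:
J = -184 (J = -7 - 177 = -184)
S(f) = -6 (S(f) = -14 + 2*(3 - 1)² = -14 + 2*2² = -14 + 2*4 = -14 + 8 = -6)
C(X, w) = -184*w - 6*X (C(X, w) = -6*X - 184*w = -184*w - 6*X)
44788/(-3420) + 13295/C(-141, 47) = 44788/(-3420) + 13295/(-184*47 - 6*(-141)) = 44788*(-1/3420) + 13295/(-8648 + 846) = -11197/855 + 13295/(-7802) = -11197/855 + 13295*(-1/7802) = -11197/855 - 13295/7802 = -98726219/6670710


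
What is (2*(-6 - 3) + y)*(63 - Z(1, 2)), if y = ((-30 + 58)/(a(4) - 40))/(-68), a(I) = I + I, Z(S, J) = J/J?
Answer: -303335/272 ≈ -1115.2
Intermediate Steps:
Z(S, J) = 1
a(I) = 2*I
y = 7/544 (y = ((-30 + 58)/(2*4 - 40))/(-68) = (28/(8 - 40))*(-1/68) = (28/(-32))*(-1/68) = (28*(-1/32))*(-1/68) = -7/8*(-1/68) = 7/544 ≈ 0.012868)
(2*(-6 - 3) + y)*(63 - Z(1, 2)) = (2*(-6 - 3) + 7/544)*(63 - 1*1) = (2*(-9) + 7/544)*(63 - 1) = (-18 + 7/544)*62 = -9785/544*62 = -303335/272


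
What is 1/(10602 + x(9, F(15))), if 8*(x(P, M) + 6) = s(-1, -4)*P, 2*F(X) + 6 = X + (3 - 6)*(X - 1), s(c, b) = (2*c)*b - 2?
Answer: 4/42411 ≈ 9.4315e-5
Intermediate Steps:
s(c, b) = -2 + 2*b*c (s(c, b) = 2*b*c - 2 = -2 + 2*b*c)
F(X) = -3/2 - X (F(X) = -3 + (X + (3 - 6)*(X - 1))/2 = -3 + (X - 3*(-1 + X))/2 = -3 + (X + (3 - 3*X))/2 = -3 + (3 - 2*X)/2 = -3 + (3/2 - X) = -3/2 - X)
x(P, M) = -6 + 3*P/4 (x(P, M) = -6 + ((-2 + 2*(-4)*(-1))*P)/8 = -6 + ((-2 + 8)*P)/8 = -6 + (6*P)/8 = -6 + 3*P/4)
1/(10602 + x(9, F(15))) = 1/(10602 + (-6 + (3/4)*9)) = 1/(10602 + (-6 + 27/4)) = 1/(10602 + 3/4) = 1/(42411/4) = 4/42411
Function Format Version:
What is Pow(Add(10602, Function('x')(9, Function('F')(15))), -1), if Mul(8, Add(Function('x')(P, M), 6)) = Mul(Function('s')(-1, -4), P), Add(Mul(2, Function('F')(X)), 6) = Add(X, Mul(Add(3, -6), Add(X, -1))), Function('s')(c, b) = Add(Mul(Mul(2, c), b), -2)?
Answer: Rational(4, 42411) ≈ 9.4315e-5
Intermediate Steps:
Function('s')(c, b) = Add(-2, Mul(2, b, c)) (Function('s')(c, b) = Add(Mul(2, b, c), -2) = Add(-2, Mul(2, b, c)))
Function('F')(X) = Add(Rational(-3, 2), Mul(-1, X)) (Function('F')(X) = Add(-3, Mul(Rational(1, 2), Add(X, Mul(Add(3, -6), Add(X, -1))))) = Add(-3, Mul(Rational(1, 2), Add(X, Mul(-3, Add(-1, X))))) = Add(-3, Mul(Rational(1, 2), Add(X, Add(3, Mul(-3, X))))) = Add(-3, Mul(Rational(1, 2), Add(3, Mul(-2, X)))) = Add(-3, Add(Rational(3, 2), Mul(-1, X))) = Add(Rational(-3, 2), Mul(-1, X)))
Function('x')(P, M) = Add(-6, Mul(Rational(3, 4), P)) (Function('x')(P, M) = Add(-6, Mul(Rational(1, 8), Mul(Add(-2, Mul(2, -4, -1)), P))) = Add(-6, Mul(Rational(1, 8), Mul(Add(-2, 8), P))) = Add(-6, Mul(Rational(1, 8), Mul(6, P))) = Add(-6, Mul(Rational(3, 4), P)))
Pow(Add(10602, Function('x')(9, Function('F')(15))), -1) = Pow(Add(10602, Add(-6, Mul(Rational(3, 4), 9))), -1) = Pow(Add(10602, Add(-6, Rational(27, 4))), -1) = Pow(Add(10602, Rational(3, 4)), -1) = Pow(Rational(42411, 4), -1) = Rational(4, 42411)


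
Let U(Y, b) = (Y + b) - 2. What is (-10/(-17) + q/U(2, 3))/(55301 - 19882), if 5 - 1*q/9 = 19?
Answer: -704/602123 ≈ -0.0011692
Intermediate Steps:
q = -126 (q = 45 - 9*19 = 45 - 171 = -126)
U(Y, b) = -2 + Y + b
(-10/(-17) + q/U(2, 3))/(55301 - 19882) = (-10/(-17) - 126/(-2 + 2 + 3))/(55301 - 19882) = (-10*(-1/17) - 126/3)/35419 = (10/17 - 126*⅓)/35419 = (10/17 - 42)/35419 = (1/35419)*(-704/17) = -704/602123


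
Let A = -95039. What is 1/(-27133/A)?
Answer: 95039/27133 ≈ 3.5027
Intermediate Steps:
1/(-27133/A) = 1/(-27133/(-95039)) = 1/(-27133*(-1/95039)) = 1/(27133/95039) = 95039/27133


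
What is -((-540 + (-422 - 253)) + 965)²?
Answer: -62500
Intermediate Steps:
-((-540 + (-422 - 253)) + 965)² = -((-540 - 675) + 965)² = -(-1215 + 965)² = -1*(-250)² = -1*62500 = -62500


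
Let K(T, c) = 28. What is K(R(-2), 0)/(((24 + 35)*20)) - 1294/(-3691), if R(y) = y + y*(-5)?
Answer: 407567/1088845 ≈ 0.37431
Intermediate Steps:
R(y) = -4*y (R(y) = y - 5*y = -4*y)
K(R(-2), 0)/(((24 + 35)*20)) - 1294/(-3691) = 28/(((24 + 35)*20)) - 1294/(-3691) = 28/((59*20)) - 1294*(-1/3691) = 28/1180 + 1294/3691 = 28*(1/1180) + 1294/3691 = 7/295 + 1294/3691 = 407567/1088845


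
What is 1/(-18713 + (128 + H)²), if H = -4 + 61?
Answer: 1/15512 ≈ 6.4466e-5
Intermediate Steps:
H = 57
1/(-18713 + (128 + H)²) = 1/(-18713 + (128 + 57)²) = 1/(-18713 + 185²) = 1/(-18713 + 34225) = 1/15512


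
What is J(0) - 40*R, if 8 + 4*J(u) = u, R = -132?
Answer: 5278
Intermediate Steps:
J(u) = -2 + u/4
J(0) - 40*R = (-2 + (¼)*0) - 40*(-132) = (-2 + 0) + 5280 = -2 + 5280 = 5278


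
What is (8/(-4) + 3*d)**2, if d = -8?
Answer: 676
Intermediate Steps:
(8/(-4) + 3*d)**2 = (8/(-4) + 3*(-8))**2 = (8*(-1/4) - 24)**2 = (-2 - 24)**2 = (-26)**2 = 676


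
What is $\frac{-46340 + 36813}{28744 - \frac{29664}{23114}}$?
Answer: $- \frac{110103539}{332179576} \approx -0.33146$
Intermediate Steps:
$\frac{-46340 + 36813}{28744 - \frac{29664}{23114}} = - \frac{9527}{28744 - \frac{14832}{11557}} = - \frac{9527}{\frac{332179576}{11557}} = \left(-9527\right) \frac{11557}{332179576} = - \frac{110103539}{332179576}$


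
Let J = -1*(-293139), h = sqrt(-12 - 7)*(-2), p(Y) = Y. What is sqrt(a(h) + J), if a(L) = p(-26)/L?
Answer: sqrt(105823179 - 247*I*sqrt(19))/19 ≈ 541.42 - 0.0027542*I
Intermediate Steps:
h = -2*I*sqrt(19) (h = sqrt(-19)*(-2) = (I*sqrt(19))*(-2) = -2*I*sqrt(19) ≈ -8.7178*I)
J = 293139
a(L) = -26/L
sqrt(a(h) + J) = sqrt(-26*I*sqrt(19)/38 + 293139) = sqrt(-13*I*sqrt(19)/19 + 293139) = sqrt(293139 - 13*I*sqrt(19)/19)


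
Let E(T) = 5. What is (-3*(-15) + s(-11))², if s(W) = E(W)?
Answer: 2500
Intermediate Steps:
s(W) = 5
(-3*(-15) + s(-11))² = (-3*(-15) + 5)² = (45 + 5)² = 50² = 2500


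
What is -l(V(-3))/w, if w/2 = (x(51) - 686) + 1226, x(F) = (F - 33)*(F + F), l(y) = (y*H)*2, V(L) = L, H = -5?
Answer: -5/792 ≈ -0.0063131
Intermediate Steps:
l(y) = -10*y (l(y) = (y*(-5))*2 = -5*y*2 = -10*y)
x(F) = 2*F*(-33 + F) (x(F) = (-33 + F)*(2*F) = 2*F*(-33 + F))
w = 4752 (w = 2*((2*51*(-33 + 51) - 686) + 1226) = 2*((2*51*18 - 686) + 1226) = 2*((1836 - 686) + 1226) = 2*(1150 + 1226) = 2*2376 = 4752)
-l(V(-3))/w = -(-10*(-3))/4752 = -30/4752 = -1*5/792 = -5/792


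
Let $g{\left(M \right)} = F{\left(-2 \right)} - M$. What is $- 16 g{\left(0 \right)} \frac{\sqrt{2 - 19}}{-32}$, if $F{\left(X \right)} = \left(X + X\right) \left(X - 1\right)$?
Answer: $6 i \sqrt{17} \approx 24.739 i$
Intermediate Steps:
$F{\left(X \right)} = 2 X \left(-1 + X\right)$
$g{\left(M \right)} = 12 - M$ ($g{\left(M \right)} = 2 \left(-2\right) \left(-1 - 2\right) - M = 2 \left(-2\right) \left(-3\right) - M = 12 - M$)
$- 16 g{\left(0 \right)} \frac{\sqrt{2 - 19}}{-32} = - 16 \left(12 - 0\right) \frac{\sqrt{2 - 19}}{-32} = - 16 \left(12 + 0\right) \sqrt{-17} \left(- \frac{1}{32}\right) = \left(-16\right) 12 i \sqrt{17} \left(- \frac{1}{32}\right) = - 192 \left(- \frac{i \sqrt{17}}{32}\right) = 6 i \sqrt{17}$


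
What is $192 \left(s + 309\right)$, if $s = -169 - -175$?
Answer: $60480$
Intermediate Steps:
$s = 6$ ($s = -169 + 175 = 6$)
$192 \left(s + 309\right) = 192 \left(6 + 309\right) = 192 \cdot 315 = 60480$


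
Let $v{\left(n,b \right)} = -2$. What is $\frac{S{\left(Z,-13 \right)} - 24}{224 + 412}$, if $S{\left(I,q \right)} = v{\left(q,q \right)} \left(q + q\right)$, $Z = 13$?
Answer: $\frac{7}{159} \approx 0.044025$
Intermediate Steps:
$S{\left(I,q \right)} = - 4 q$ ($S{\left(I,q \right)} = - 2 \left(q + q\right) = - 2 \cdot 2 q = - 4 q$)
$\frac{S{\left(Z,-13 \right)} - 24}{224 + 412} = \frac{\left(-4\right) \left(-13\right) - 24}{224 + 412} = \frac{52 - 24}{636} = 28 \cdot \frac{1}{636} = \frac{7}{159}$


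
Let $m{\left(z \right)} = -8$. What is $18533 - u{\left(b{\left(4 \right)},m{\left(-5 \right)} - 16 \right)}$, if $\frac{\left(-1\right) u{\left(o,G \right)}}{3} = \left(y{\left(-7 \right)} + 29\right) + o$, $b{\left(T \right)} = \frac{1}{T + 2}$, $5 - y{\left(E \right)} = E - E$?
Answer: $\frac{37271}{2} \approx 18636.0$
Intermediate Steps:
$y{\left(E \right)} = 5$ ($y{\left(E \right)} = 5 - \left(E - E\right) = 5 - 0 = 5 + 0 = 5$)
$b{\left(T \right)} = \frac{1}{2 + T}$
$u{\left(o,G \right)} = -102 - 3 o$ ($u{\left(o,G \right)} = - 3 \left(\left(5 + 29\right) + o\right) = - 3 \left(34 + o\right) = -102 - 3 o$)
$18533 - u{\left(b{\left(4 \right)},m{\left(-5 \right)} - 16 \right)} = 18533 - \left(-102 - \frac{3}{2 + 4}\right) = 18533 - \left(-102 - \frac{3}{6}\right) = 18533 - \left(-102 - \frac{1}{2}\right) = 18533 - - \frac{205}{2} = 18533 + \frac{205}{2} = \frac{37271}{2}$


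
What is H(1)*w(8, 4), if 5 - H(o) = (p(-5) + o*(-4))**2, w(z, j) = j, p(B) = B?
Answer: -304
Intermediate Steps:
H(o) = 5 - (-5 - 4*o)**2 (H(o) = 5 - (-5 + o*(-4))**2 = 5 - (-5 - 4*o)**2)
H(1)*w(8, 4) = (5 - (5 + 4*1)**2)*4 = (5 - (5 + 4)**2)*4 = (5 - 1*9**2)*4 = (5 - 1*81)*4 = (5 - 81)*4 = -76*4 = -304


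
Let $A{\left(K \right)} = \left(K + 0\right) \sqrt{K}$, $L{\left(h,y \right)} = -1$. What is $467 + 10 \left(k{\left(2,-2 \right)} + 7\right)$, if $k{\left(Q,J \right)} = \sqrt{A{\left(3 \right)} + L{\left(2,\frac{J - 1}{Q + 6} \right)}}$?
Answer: $537 + 10 \sqrt{-1 + 3 \sqrt{3}} \approx 557.48$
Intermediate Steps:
$A{\left(K \right)} = K^{\frac{3}{2}}$ ($A{\left(K \right)} = K \sqrt{K} = K^{\frac{3}{2}}$)
$k{\left(Q,J \right)} = \sqrt{-1 + 3 \sqrt{3}}$ ($k{\left(Q,J \right)} = \sqrt{3^{\frac{3}{2}} - 1} = \sqrt{3 \sqrt{3} - 1} = \sqrt{-1 + 3 \sqrt{3}}$)
$467 + 10 \left(k{\left(2,-2 \right)} + 7\right) = 467 + 10 \left(\sqrt{-1 + 3 \sqrt{3}} + 7\right) = 467 + 10 \left(7 + \sqrt{-1 + 3 \sqrt{3}}\right) = 467 + \left(70 + 10 \sqrt{-1 + 3 \sqrt{3}}\right) = 537 + 10 \sqrt{-1 + 3 \sqrt{3}}$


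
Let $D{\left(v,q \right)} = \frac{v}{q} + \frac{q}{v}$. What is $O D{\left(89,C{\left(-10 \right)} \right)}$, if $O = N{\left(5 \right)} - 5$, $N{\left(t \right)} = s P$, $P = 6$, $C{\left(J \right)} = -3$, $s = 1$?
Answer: $- \frac{7930}{267} \approx -29.7$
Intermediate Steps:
$D{\left(v,q \right)} = \frac{q}{v} + \frac{v}{q}$
$N{\left(t \right)} = 6$ ($N{\left(t \right)} = 1 \cdot 6 = 6$)
$O = 1$ ($O = 6 - 5 = 1$)
$O D{\left(89,C{\left(-10 \right)} \right)} = 1 \left(- \frac{3}{89} + \frac{89}{-3}\right) = 1 \left(\left(-3\right) \frac{1}{89} + 89 \left(- \frac{1}{3}\right)\right) = 1 \left(- \frac{3}{89} - \frac{89}{3}\right) = 1 \left(- \frac{7930}{267}\right) = - \frac{7930}{267}$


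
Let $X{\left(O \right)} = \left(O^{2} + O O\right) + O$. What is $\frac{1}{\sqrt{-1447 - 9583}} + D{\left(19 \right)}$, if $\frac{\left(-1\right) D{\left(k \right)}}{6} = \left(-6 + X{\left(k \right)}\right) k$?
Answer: $-83790 - \frac{i \sqrt{11030}}{11030} \approx -83790.0 - 0.0095216 i$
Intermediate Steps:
$X{\left(O \right)} = O + 2 O^{2}$ ($X{\left(O \right)} = \left(O^{2} + O^{2}\right) + O = 2 O^{2} + O = O + 2 O^{2}$)
$D{\left(k \right)} = - 6 k \left(-6 + k \left(1 + 2 k\right)\right)$ ($D{\left(k \right)} = - 6 \left(-6 + k \left(1 + 2 k\right)\right) k = - 6 k \left(-6 + k \left(1 + 2 k\right)\right)$)
$\frac{1}{\sqrt{-1447 - 9583}} + D{\left(19 \right)} = \frac{1}{\sqrt{-1447 - 9583}} + 6 \cdot 19 \left(6 - 19 - 2 \cdot 19^{2}\right) = \frac{1}{\sqrt{-11030}} + 6 \cdot 19 \left(6 - 19 - 722\right) = \frac{1}{i \sqrt{11030}} + 6 \cdot 19 \left(6 - 19 - 722\right) = - \frac{i \sqrt{11030}}{11030} + 6 \cdot 19 \left(-735\right) = - \frac{i \sqrt{11030}}{11030} - 83790 = -83790 - \frac{i \sqrt{11030}}{11030}$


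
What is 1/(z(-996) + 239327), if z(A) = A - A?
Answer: 1/239327 ≈ 4.1784e-6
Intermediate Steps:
z(A) = 0
1/(z(-996) + 239327) = 1/(0 + 239327) = 1/239327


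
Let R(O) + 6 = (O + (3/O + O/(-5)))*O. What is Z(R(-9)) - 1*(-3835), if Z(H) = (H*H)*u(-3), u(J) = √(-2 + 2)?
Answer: 3835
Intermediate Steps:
u(J) = 0 (u(J) = √0 = 0)
R(O) = -6 + O*(3/O + 4*O/5) (R(O) = -6 + (O + (3/O + O/(-5)))*O = -6 + (O + (3/O + O*(-⅕)))*O = -6 + (O + (3/O - O/5))*O = -6 + (3/O + 4*O/5)*O = -6 + O*(3/O + 4*O/5))
Z(H) = 0 (Z(H) = (H*H)*0 = H²*0 = 0)
Z(R(-9)) - 1*(-3835) = 0 - 1*(-3835) = 0 + 3835 = 3835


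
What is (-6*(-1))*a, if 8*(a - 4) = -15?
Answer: 51/4 ≈ 12.750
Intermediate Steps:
a = 17/8 (a = 4 + (⅛)*(-15) = 4 - 15/8 = 17/8 ≈ 2.1250)
(-6*(-1))*a = -6*(-1)*(17/8) = 6*(17/8) = 51/4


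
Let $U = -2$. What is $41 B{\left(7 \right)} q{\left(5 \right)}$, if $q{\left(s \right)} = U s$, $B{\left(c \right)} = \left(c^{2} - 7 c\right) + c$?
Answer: $-2870$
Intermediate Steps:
$B{\left(c \right)} = c^{2} - 6 c$
$q{\left(s \right)} = - 2 s$
$41 B{\left(7 \right)} q{\left(5 \right)} = 41 \cdot 7 \left(-6 + 7\right) \left(\left(-2\right) 5\right) = 41 \cdot 7 \cdot 1 \left(-10\right) = 41 \cdot 7 \left(-10\right) = 287 \left(-10\right) = -2870$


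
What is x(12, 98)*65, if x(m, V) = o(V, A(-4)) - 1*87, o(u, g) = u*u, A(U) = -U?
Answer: 618605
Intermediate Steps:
o(u, g) = u**2
x(m, V) = -87 + V**2 (x(m, V) = V**2 - 1*87 = V**2 - 87 = -87 + V**2)
x(12, 98)*65 = (-87 + 98**2)*65 = (-87 + 9604)*65 = 9517*65 = 618605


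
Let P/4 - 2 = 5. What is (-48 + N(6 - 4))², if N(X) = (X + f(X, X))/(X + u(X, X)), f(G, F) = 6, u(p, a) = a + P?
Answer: 36481/16 ≈ 2280.1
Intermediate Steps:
P = 28 (P = 8 + 4*5 = 8 + 20 = 28)
u(p, a) = 28 + a (u(p, a) = a + 28 = 28 + a)
N(X) = (6 + X)/(28 + 2*X) (N(X) = (X + 6)/(X + (28 + X)) = (6 + X)/(28 + 2*X))
(-48 + N(6 - 4))² = (-48 + (6 + (6 - 4))/(2*(14 + (6 - 4))))² = (-48 + (6 + 2)/(2*(14 + 2)))² = (-48 + (½)*8/16)² = (-48 + (½)*(1/16)*8)² = (-48 + ¼)² = (-191/4)² = 36481/16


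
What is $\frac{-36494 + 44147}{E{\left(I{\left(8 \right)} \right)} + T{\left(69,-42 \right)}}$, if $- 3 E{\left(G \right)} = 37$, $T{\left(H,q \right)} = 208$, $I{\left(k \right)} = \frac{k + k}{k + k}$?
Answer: $\frac{22959}{587} \approx 39.112$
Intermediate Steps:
$I{\left(k \right)} = 1$ ($I{\left(k \right)} = \frac{2 k}{2 k} = 2 k \frac{1}{2 k} = 1$)
$E{\left(G \right)} = - \frac{37}{3}$ ($E{\left(G \right)} = \left(- \frac{1}{3}\right) 37 = - \frac{37}{3}$)
$\frac{-36494 + 44147}{E{\left(I{\left(8 \right)} \right)} + T{\left(69,-42 \right)}} = \frac{-36494 + 44147}{- \frac{37}{3} + 208} = \frac{7653}{\frac{587}{3}} = 7653 \cdot \frac{3}{587} = \frac{22959}{587}$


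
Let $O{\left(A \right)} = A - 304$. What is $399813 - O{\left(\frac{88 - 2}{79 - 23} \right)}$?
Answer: $\frac{11203233}{28} \approx 4.0012 \cdot 10^{5}$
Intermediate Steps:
$O{\left(A \right)} = -304 + A$
$399813 - O{\left(\frac{88 - 2}{79 - 23} \right)} = 399813 - \left(-304 + \frac{88 - 2}{79 - 23}\right) = 399813 - \left(-304 + \frac{86}{56}\right) = 399813 - \left(-304 + 86 \cdot \frac{1}{56}\right) = 399813 - \left(-304 + \frac{43}{28}\right) = 399813 - - \frac{8469}{28} = 399813 + \frac{8469}{28} = \frac{11203233}{28}$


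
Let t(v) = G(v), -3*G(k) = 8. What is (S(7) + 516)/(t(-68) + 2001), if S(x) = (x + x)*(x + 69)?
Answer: 948/1199 ≈ 0.79066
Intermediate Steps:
G(k) = -8/3 (G(k) = -⅓*8 = -8/3)
S(x) = 2*x*(69 + x) (S(x) = (2*x)*(69 + x) = 2*x*(69 + x))
t(v) = -8/3
(S(7) + 516)/(t(-68) + 2001) = (2*7*(69 + 7) + 516)/(-8/3 + 2001) = (2*7*76 + 516)/(5995/3) = (1064 + 516)*(3/5995) = 1580*(3/5995) = 948/1199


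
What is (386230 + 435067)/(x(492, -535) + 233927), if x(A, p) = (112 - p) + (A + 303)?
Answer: 821297/235369 ≈ 3.4894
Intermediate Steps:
x(A, p) = 415 + A - p (x(A, p) = (112 - p) + (303 + A) = 415 + A - p)
(386230 + 435067)/(x(492, -535) + 233927) = (386230 + 435067)/((415 + 492 - 1*(-535)) + 233927) = 821297/((415 + 492 + 535) + 233927) = 821297/(1442 + 233927) = 821297/235369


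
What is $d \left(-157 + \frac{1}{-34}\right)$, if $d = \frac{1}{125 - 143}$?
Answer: $\frac{5339}{612} \approx 8.7239$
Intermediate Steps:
$d = - \frac{1}{18}$ ($d = \frac{1}{-18} = - \frac{1}{18} \approx -0.055556$)
$d \left(-157 + \frac{1}{-34}\right) = - \frac{-157 + \frac{1}{-34}}{18} = - \frac{-157 - \frac{1}{34}}{18} = \left(- \frac{1}{18}\right) \left(- \frac{5339}{34}\right) = \frac{5339}{612}$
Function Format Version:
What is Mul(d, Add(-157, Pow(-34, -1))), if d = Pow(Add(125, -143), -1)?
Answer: Rational(5339, 612) ≈ 8.7239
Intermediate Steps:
d = Rational(-1, 18) (d = Pow(-18, -1) = Rational(-1, 18) ≈ -0.055556)
Mul(d, Add(-157, Pow(-34, -1))) = Mul(Rational(-1, 18), Add(-157, Pow(-34, -1))) = Mul(Rational(-1, 18), Add(-157, Rational(-1, 34))) = Mul(Rational(-1, 18), Rational(-5339, 34)) = Rational(5339, 612)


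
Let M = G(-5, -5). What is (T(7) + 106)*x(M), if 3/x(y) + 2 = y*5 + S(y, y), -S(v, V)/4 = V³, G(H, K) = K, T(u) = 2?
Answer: 324/473 ≈ 0.68499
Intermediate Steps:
S(v, V) = -4*V³
M = -5
x(y) = 3/(-2 - 4*y³ + 5*y) (x(y) = 3/(-2 + (y*5 - 4*y³)) = 3/(-2 + (5*y - 4*y³)) = 3/(-2 + (-4*y³ + 5*y)) = 3/(-2 - 4*y³ + 5*y))
(T(7) + 106)*x(M) = (2 + 106)*(-3/(2 - 5*(-5) + 4*(-5)³)) = 108*(-3/(2 + 25 + 4*(-125))) = 108*(-3/(2 + 25 - 500)) = 108*(-3/(-473)) = 108*(-3*(-1/473)) = 108*(3/473) = 324/473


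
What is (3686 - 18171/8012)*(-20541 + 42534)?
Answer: 649102743573/8012 ≈ 8.1016e+7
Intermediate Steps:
(3686 - 18171/8012)*(-20541 + 42534) = (3686 - 18171*1/8012)*21993 = (3686 - 18171/8012)*21993 = (29514061/8012)*21993 = 649102743573/8012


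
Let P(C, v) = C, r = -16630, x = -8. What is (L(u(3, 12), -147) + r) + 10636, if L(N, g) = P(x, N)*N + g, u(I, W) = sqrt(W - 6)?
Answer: -6141 - 8*sqrt(6) ≈ -6160.6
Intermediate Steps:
u(I, W) = sqrt(-6 + W)
L(N, g) = g - 8*N (L(N, g) = -8*N + g = g - 8*N)
(L(u(3, 12), -147) + r) + 10636 = ((-147 - 8*sqrt(-6 + 12)) - 16630) + 10636 = ((-147 - 8*sqrt(6)) - 16630) + 10636 = (-16777 - 8*sqrt(6)) + 10636 = -6141 - 8*sqrt(6)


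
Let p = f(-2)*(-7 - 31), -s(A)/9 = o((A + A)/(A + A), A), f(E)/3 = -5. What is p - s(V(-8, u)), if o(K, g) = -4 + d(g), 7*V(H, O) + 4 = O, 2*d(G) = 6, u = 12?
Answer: 561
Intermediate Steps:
d(G) = 3 (d(G) = (½)*6 = 3)
V(H, O) = -4/7 + O/7
f(E) = -15 (f(E) = 3*(-5) = -15)
o(K, g) = -1 (o(K, g) = -4 + 3 = -1)
s(A) = 9 (s(A) = -9*(-1) = 9)
p = 570 (p = -15*(-7 - 31) = -15*(-38) = 570)
p - s(V(-8, u)) = 570 - 1*9 = 570 - 9 = 561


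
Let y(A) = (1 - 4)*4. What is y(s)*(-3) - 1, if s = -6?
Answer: 35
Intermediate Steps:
y(A) = -12 (y(A) = -3*4 = -12)
y(s)*(-3) - 1 = -12*(-3) - 1 = 36 - 1 = 35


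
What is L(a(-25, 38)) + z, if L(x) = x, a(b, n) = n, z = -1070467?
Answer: -1070429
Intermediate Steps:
L(a(-25, 38)) + z = 38 - 1070467 = -1070429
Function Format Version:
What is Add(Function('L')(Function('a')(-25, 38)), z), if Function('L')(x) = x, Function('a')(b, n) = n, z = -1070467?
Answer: -1070429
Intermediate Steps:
Add(Function('L')(Function('a')(-25, 38)), z) = Add(38, -1070467) = -1070429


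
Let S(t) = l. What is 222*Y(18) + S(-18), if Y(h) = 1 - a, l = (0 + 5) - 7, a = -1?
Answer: 442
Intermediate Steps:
l = -2 (l = 5 - 7 = -2)
S(t) = -2
Y(h) = 2 (Y(h) = 1 - 1*(-1) = 1 + 1 = 2)
222*Y(18) + S(-18) = 222*2 - 2 = 444 - 2 = 442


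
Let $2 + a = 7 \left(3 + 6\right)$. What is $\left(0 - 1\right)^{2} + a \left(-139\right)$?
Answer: $-8478$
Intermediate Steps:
$a = 61$ ($a = -2 + 7 \left(3 + 6\right) = -2 + 7 \cdot 9 = -2 + 63 = 61$)
$\left(0 - 1\right)^{2} + a \left(-139\right) = \left(0 - 1\right)^{2} + 61 \left(-139\right) = \left(-1\right)^{2} - 8479 = 1 - 8479 = -8478$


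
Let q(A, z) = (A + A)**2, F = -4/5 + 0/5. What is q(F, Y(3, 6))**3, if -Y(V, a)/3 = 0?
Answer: 262144/15625 ≈ 16.777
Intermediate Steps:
F = -4/5 (F = -4*1/5 + 0*(1/5) = -4/5 + 0 = -4/5 ≈ -0.80000)
Y(V, a) = 0 (Y(V, a) = -3*0 = 0)
q(A, z) = 4*A**2 (q(A, z) = (2*A)**2 = 4*A**2)
q(F, Y(3, 6))**3 = (4*(-4/5)**2)**3 = (4*(16/25))**3 = (64/25)**3 = 262144/15625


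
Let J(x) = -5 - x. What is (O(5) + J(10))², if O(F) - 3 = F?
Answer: 49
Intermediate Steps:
O(F) = 3 + F
(O(5) + J(10))² = ((3 + 5) + (-5 - 1*10))² = (8 + (-5 - 10))² = (8 - 15)² = (-7)² = 49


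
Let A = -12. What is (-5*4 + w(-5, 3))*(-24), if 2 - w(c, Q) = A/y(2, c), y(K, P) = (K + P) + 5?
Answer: 288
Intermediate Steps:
y(K, P) = 5 + K + P
w(c, Q) = 2 + 12/(7 + c) (w(c, Q) = 2 - (-12)/(5 + 2 + c) = 2 - (-12)/(7 + c) = 2 + 12/(7 + c))
(-5*4 + w(-5, 3))*(-24) = (-5*4 + 2*(13 - 5)/(7 - 5))*(-24) = (-20 + 2*8/2)*(-24) = (-20 + 2*(½)*8)*(-24) = (-20 + 8)*(-24) = -12*(-24) = 288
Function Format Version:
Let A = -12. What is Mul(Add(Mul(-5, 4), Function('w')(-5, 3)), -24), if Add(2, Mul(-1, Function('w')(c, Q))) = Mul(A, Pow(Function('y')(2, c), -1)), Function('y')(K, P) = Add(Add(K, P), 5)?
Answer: 288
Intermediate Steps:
Function('y')(K, P) = Add(5, K, P)
Function('w')(c, Q) = Add(2, Mul(12, Pow(Add(7, c), -1))) (Function('w')(c, Q) = Add(2, Mul(-1, Mul(-12, Pow(Add(5, 2, c), -1)))) = Add(2, Mul(-1, Mul(-12, Pow(Add(7, c), -1)))) = Add(2, Mul(12, Pow(Add(7, c), -1))))
Mul(Add(Mul(-5, 4), Function('w')(-5, 3)), -24) = Mul(Add(Mul(-5, 4), Mul(2, Pow(Add(7, -5), -1), Add(13, -5))), -24) = Mul(Add(-20, Mul(2, Pow(2, -1), 8)), -24) = Mul(Add(-20, Mul(2, Rational(1, 2), 8)), -24) = Mul(Add(-20, 8), -24) = Mul(-12, -24) = 288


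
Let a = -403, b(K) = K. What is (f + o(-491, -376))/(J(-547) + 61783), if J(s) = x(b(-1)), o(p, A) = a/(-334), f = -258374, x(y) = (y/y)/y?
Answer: -86296513/20635188 ≈ -4.1820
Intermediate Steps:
x(y) = 1/y
o(p, A) = 403/334 (o(p, A) = -403/(-334) = -403*(-1/334) = 403/334)
J(s) = -1 (J(s) = 1/(-1) = -1)
(f + o(-491, -376))/(J(-547) + 61783) = (-258374 + 403/334)/(-1 + 61783) = -86296513/334/61782 = -86296513/334*1/61782 = -86296513/20635188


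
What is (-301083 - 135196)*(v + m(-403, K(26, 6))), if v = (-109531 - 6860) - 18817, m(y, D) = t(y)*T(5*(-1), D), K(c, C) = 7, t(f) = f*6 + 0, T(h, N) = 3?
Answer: 62153178898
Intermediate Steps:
t(f) = 6*f (t(f) = 6*f + 0 = 6*f)
m(y, D) = 18*y (m(y, D) = (6*y)*3 = 18*y)
v = -135208 (v = -116391 - 18817 = -135208)
(-301083 - 135196)*(v + m(-403, K(26, 6))) = (-301083 - 135196)*(-135208 + 18*(-403)) = -436279*(-135208 - 7254) = -436279*(-142462) = 62153178898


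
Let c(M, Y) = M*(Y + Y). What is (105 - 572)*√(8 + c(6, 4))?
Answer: -934*√14 ≈ -3494.7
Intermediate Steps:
c(M, Y) = 2*M*Y (c(M, Y) = M*(2*Y) = 2*M*Y)
(105 - 572)*√(8 + c(6, 4)) = (105 - 572)*√(8 + 2*6*4) = -467*√(8 + 48) = -934*√14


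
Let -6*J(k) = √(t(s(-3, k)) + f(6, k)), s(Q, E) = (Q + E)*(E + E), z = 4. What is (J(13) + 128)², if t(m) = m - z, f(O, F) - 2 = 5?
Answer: (768 - √263)²/36 ≈ 15699.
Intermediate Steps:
f(O, F) = 7 (f(O, F) = 2 + 5 = 7)
s(Q, E) = 2*E*(E + Q) (s(Q, E) = (E + Q)*(2*E) = 2*E*(E + Q))
t(m) = -4 + m (t(m) = m - 1*4 = m - 4 = -4 + m)
J(k) = -√(3 + 2*k*(-3 + k))/6 (J(k) = -√((-4 + 2*k*(k - 3)) + 7)/6 = -√((-4 + 2*k*(-3 + k)) + 7)/6 = -√(3 + 2*k*(-3 + k))/6)
(J(13) + 128)² = (-√(3 + 2*13*(-3 + 13))/6 + 128)² = (-√(3 + 2*13*10)/6 + 128)² = (-√(3 + 260)/6 + 128)² = (-√263/6 + 128)² = (128 - √263/6)²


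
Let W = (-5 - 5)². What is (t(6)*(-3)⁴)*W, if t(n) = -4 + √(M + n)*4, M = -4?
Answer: -32400 + 32400*√2 ≈ 13421.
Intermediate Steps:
t(n) = -4 + 4*√(-4 + n) (t(n) = -4 + √(-4 + n)*4 = -4 + 4*√(-4 + n))
W = 100 (W = (-10)² = 100)
(t(6)*(-3)⁴)*W = ((-4 + 4*√(-4 + 6))*(-3)⁴)*100 = ((-4 + 4*√2)*81)*100 = (-324 + 324*√2)*100 = -32400 + 32400*√2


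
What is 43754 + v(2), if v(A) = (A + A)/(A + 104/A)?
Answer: 1181360/27 ≈ 43754.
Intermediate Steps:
v(A) = 2*A/(A + 104/A) (v(A) = (2*A)/(A + 104/A) = 2*A/(A + 104/A))
43754 + v(2) = 43754 + 2*2²/(104 + 2²) = 43754 + 2*4/(104 + 4) = 43754 + 2*4/108 = 43754 + 2*4*(1/108) = 43754 + 2/27 = 1181360/27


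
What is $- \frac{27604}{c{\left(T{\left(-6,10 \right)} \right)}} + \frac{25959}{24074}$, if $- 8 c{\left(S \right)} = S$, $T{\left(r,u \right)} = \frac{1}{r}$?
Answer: $- \frac{31897831449}{24074} \approx -1.325 \cdot 10^{6}$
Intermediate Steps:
$c{\left(S \right)} = - \frac{S}{8}$
$- \frac{27604}{c{\left(T{\left(-6,10 \right)} \right)}} + \frac{25959}{24074} = - \frac{27604}{\left(- \frac{1}{8}\right) \frac{1}{-6}} + \frac{25959}{24074} = - \frac{27604}{\left(- \frac{1}{8}\right) \left(- \frac{1}{6}\right)} + 25959 \cdot \frac{1}{24074} = - 27604 \frac{1}{\frac{1}{48}} + \frac{25959}{24074} = \left(-27604\right) 48 + \frac{25959}{24074} = -1324992 + \frac{25959}{24074} = - \frac{31897831449}{24074}$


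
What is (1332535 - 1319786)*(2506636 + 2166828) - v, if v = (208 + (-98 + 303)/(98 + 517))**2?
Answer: 536237542199/9 ≈ 5.9582e+10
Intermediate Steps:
v = 390625/9 (v = (208 + 205/615)**2 = (208 + 205*(1/615))**2 = (208 + 1/3)**2 = (625/3)**2 = 390625/9 ≈ 43403.)
(1332535 - 1319786)*(2506636 + 2166828) - v = (1332535 - 1319786)*(2506636 + 2166828) - 1*390625/9 = 12749*4673464 - 390625/9 = 59581992536 - 390625/9 = 536237542199/9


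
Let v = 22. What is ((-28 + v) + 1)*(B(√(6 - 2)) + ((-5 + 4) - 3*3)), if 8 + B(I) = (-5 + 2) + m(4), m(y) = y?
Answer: 85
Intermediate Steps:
B(I) = -7 (B(I) = -8 + ((-5 + 2) + 4) = -8 + (-3 + 4) = -8 + 1 = -7)
((-28 + v) + 1)*(B(√(6 - 2)) + ((-5 + 4) - 3*3)) = ((-28 + 22) + 1)*(-7 + ((-5 + 4) - 3*3)) = (-6 + 1)*(-7 + (-1 - 9)) = -5*(-7 - 10) = -5*(-17) = 85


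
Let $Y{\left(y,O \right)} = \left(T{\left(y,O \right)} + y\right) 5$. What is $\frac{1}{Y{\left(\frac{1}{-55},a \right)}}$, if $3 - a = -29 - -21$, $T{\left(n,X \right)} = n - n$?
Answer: $-11$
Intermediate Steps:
$T{\left(n,X \right)} = 0$
$a = 11$ ($a = 3 - \left(-29 - -21\right) = 3 - \left(-29 + 21\right) = 3 - -8 = 3 + 8 = 11$)
$Y{\left(y,O \right)} = 5 y$ ($Y{\left(y,O \right)} = \left(0 + y\right) 5 = y 5 = 5 y$)
$\frac{1}{Y{\left(\frac{1}{-55},a \right)}} = \frac{1}{5 \frac{1}{-55}} = \frac{1}{5 \left(- \frac{1}{55}\right)} = \frac{1}{- \frac{1}{11}} = -11$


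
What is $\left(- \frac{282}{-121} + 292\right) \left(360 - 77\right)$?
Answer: $\frac{10078762}{121} \approx 83296.0$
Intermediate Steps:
$\left(- \frac{282}{-121} + 292\right) \left(360 - 77\right) = \left(\left(-282\right) \left(- \frac{1}{121}\right) + 292\right) 283 = \left(\frac{282}{121} + 292\right) 283 = \frac{35614}{121} \cdot 283 = \frac{10078762}{121}$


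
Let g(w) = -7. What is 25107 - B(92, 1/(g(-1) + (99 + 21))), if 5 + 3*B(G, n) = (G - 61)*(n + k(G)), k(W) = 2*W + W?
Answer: 2514993/113 ≈ 22257.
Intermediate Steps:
k(W) = 3*W
B(G, n) = -5/3 + (-61 + G)*(n + 3*G)/3 (B(G, n) = -5/3 + ((G - 61)*(n + 3*G))/3 = -5/3 + ((-61 + G)*(n + 3*G))/3 = -5/3 + (-61 + G)*(n + 3*G)/3)
25107 - B(92, 1/(g(-1) + (99 + 21))) = 25107 - (-5/3 + 92² - 61*92 - 61/(3*(-7 + (99 + 21))) + (⅓)*92/(-7 + (99 + 21))) = 25107 - (-5/3 + 8464 - 5612 - 61/(3*(-7 + 120)) + (⅓)*92/(-7 + 120)) = 25107 - (-5/3 + 8464 - 5612 - 61/3/113 + (⅓)*92/113) = 25107 - (-5/3 + 8464 - 5612 - 61/3*1/113 + (⅓)*92*(1/113)) = 25107 - (-5/3 + 8464 - 5612 - 61/339 + 92/339) = 25107 - 1*322098/113 = 25107 - 322098/113 = 2514993/113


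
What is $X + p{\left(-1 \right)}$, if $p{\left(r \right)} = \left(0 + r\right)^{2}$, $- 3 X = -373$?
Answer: $\frac{376}{3} \approx 125.33$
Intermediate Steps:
$X = \frac{373}{3}$ ($X = \left(- \frac{1}{3}\right) \left(-373\right) = \frac{373}{3} \approx 124.33$)
$p{\left(r \right)} = r^{2}$
$X + p{\left(-1 \right)} = \frac{373}{3} + \left(-1\right)^{2} = \frac{373}{3} + 1 = \frac{376}{3}$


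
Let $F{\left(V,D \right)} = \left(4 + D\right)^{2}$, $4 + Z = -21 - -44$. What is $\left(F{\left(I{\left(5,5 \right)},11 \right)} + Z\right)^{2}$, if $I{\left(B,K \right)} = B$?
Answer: $59536$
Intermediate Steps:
$Z = 19$ ($Z = -4 - -23 = -4 + \left(-21 + 44\right) = -4 + 23 = 19$)
$\left(F{\left(I{\left(5,5 \right)},11 \right)} + Z\right)^{2} = \left(\left(4 + 11\right)^{2} + 19\right)^{2} = \left(15^{2} + 19\right)^{2} = \left(225 + 19\right)^{2} = 244^{2} = 59536$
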